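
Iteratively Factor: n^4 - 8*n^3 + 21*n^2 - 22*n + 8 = (n - 1)*(n^3 - 7*n^2 + 14*n - 8) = (n - 2)*(n - 1)*(n^2 - 5*n + 4) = (n - 4)*(n - 2)*(n - 1)*(n - 1)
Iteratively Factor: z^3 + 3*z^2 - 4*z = (z - 1)*(z^2 + 4*z) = (z - 1)*(z + 4)*(z)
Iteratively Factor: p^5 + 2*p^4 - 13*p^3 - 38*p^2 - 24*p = (p + 1)*(p^4 + p^3 - 14*p^2 - 24*p) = (p + 1)*(p + 2)*(p^3 - p^2 - 12*p) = (p + 1)*(p + 2)*(p + 3)*(p^2 - 4*p) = p*(p + 1)*(p + 2)*(p + 3)*(p - 4)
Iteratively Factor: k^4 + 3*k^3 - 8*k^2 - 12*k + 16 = (k - 1)*(k^3 + 4*k^2 - 4*k - 16) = (k - 1)*(k + 4)*(k^2 - 4) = (k - 2)*(k - 1)*(k + 4)*(k + 2)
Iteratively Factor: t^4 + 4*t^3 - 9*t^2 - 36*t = (t + 4)*(t^3 - 9*t) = (t - 3)*(t + 4)*(t^2 + 3*t) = t*(t - 3)*(t + 4)*(t + 3)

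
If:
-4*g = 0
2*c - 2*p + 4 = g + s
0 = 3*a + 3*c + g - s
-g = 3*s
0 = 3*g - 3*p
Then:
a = 2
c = -2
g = 0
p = 0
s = 0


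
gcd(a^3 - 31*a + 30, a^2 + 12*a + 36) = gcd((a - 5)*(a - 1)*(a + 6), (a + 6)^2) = a + 6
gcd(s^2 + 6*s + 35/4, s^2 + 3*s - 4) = 1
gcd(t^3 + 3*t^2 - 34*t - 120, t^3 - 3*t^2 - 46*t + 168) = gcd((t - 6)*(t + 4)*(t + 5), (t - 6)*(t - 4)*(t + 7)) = t - 6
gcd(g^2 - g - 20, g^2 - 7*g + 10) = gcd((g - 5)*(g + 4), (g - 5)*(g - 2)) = g - 5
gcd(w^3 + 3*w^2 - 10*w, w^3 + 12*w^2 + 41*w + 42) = 1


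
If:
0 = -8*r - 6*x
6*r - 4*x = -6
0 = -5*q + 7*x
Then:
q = 84/85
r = -9/17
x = 12/17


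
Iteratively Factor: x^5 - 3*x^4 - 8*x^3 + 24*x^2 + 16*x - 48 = (x - 3)*(x^4 - 8*x^2 + 16) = (x - 3)*(x - 2)*(x^3 + 2*x^2 - 4*x - 8) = (x - 3)*(x - 2)^2*(x^2 + 4*x + 4) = (x - 3)*(x - 2)^2*(x + 2)*(x + 2)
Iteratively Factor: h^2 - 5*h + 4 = (h - 1)*(h - 4)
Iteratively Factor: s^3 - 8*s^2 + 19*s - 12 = (s - 4)*(s^2 - 4*s + 3) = (s - 4)*(s - 1)*(s - 3)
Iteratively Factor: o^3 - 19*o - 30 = (o + 3)*(o^2 - 3*o - 10) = (o - 5)*(o + 3)*(o + 2)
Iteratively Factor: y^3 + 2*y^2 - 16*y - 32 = (y + 2)*(y^2 - 16) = (y - 4)*(y + 2)*(y + 4)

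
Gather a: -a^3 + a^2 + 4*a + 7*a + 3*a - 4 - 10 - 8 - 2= -a^3 + a^2 + 14*a - 24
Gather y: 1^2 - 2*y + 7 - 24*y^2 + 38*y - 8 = -24*y^2 + 36*y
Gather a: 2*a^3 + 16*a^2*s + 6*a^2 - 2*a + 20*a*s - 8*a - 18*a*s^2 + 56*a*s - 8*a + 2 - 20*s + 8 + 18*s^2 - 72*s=2*a^3 + a^2*(16*s + 6) + a*(-18*s^2 + 76*s - 18) + 18*s^2 - 92*s + 10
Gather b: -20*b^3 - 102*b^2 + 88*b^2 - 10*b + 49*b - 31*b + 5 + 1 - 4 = -20*b^3 - 14*b^2 + 8*b + 2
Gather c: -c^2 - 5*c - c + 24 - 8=-c^2 - 6*c + 16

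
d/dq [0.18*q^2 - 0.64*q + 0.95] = 0.36*q - 0.64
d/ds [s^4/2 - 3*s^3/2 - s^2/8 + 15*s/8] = 2*s^3 - 9*s^2/2 - s/4 + 15/8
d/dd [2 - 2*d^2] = -4*d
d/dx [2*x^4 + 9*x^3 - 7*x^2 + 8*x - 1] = 8*x^3 + 27*x^2 - 14*x + 8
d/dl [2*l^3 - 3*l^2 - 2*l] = 6*l^2 - 6*l - 2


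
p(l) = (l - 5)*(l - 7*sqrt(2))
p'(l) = 2*l - 7*sqrt(2) - 5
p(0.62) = 40.64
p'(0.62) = -13.66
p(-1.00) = 65.40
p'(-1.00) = -16.90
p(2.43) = 19.20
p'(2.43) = -10.04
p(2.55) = 18.01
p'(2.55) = -9.80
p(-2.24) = 87.89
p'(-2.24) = -19.38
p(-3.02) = 103.61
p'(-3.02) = -20.94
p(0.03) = 49.05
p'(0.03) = -14.84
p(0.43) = 43.28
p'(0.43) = -14.04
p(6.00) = -3.90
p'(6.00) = -2.90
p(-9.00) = 264.59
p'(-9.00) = -32.90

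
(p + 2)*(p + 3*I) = p^2 + 2*p + 3*I*p + 6*I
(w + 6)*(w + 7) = w^2 + 13*w + 42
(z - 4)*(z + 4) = z^2 - 16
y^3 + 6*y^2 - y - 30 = (y - 2)*(y + 3)*(y + 5)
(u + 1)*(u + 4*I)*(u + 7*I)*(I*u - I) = I*u^4 - 11*u^3 - 29*I*u^2 + 11*u + 28*I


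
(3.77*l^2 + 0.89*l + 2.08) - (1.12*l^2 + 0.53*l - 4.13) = 2.65*l^2 + 0.36*l + 6.21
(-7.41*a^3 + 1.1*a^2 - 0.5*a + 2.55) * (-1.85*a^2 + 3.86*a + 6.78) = 13.7085*a^5 - 30.6376*a^4 - 45.0688*a^3 + 0.810500000000001*a^2 + 6.453*a + 17.289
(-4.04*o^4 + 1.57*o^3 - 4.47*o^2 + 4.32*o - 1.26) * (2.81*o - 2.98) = -11.3524*o^5 + 16.4509*o^4 - 17.2393*o^3 + 25.4598*o^2 - 16.4142*o + 3.7548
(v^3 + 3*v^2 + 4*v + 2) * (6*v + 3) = 6*v^4 + 21*v^3 + 33*v^2 + 24*v + 6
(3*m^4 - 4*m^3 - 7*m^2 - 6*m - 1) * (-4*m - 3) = -12*m^5 + 7*m^4 + 40*m^3 + 45*m^2 + 22*m + 3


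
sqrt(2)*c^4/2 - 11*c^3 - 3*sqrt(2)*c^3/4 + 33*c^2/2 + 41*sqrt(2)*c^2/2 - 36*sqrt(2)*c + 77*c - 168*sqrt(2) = (c - 7/2)*(c - 8*sqrt(2))*(c - 3*sqrt(2))*(sqrt(2)*c/2 + sqrt(2))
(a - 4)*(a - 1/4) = a^2 - 17*a/4 + 1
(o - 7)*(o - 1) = o^2 - 8*o + 7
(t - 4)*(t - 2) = t^2 - 6*t + 8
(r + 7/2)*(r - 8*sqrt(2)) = r^2 - 8*sqrt(2)*r + 7*r/2 - 28*sqrt(2)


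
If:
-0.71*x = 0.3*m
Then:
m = -2.36666666666667*x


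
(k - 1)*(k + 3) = k^2 + 2*k - 3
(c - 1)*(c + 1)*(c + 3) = c^3 + 3*c^2 - c - 3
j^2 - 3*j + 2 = (j - 2)*(j - 1)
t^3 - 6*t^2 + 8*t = t*(t - 4)*(t - 2)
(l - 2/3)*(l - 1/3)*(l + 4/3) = l^3 + l^2/3 - 10*l/9 + 8/27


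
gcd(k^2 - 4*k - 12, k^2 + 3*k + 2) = k + 2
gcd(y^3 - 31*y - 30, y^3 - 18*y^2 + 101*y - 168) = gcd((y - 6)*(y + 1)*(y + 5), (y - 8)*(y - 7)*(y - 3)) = 1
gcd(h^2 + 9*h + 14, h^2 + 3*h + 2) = h + 2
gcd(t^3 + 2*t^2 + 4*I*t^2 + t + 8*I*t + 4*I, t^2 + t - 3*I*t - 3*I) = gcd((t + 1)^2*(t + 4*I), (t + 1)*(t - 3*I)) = t + 1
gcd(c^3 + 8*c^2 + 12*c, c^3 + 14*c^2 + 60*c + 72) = c^2 + 8*c + 12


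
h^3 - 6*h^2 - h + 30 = (h - 5)*(h - 3)*(h + 2)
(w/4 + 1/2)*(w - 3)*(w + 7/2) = w^3/4 + 5*w^2/8 - 19*w/8 - 21/4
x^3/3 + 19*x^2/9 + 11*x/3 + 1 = (x/3 + 1)*(x + 1/3)*(x + 3)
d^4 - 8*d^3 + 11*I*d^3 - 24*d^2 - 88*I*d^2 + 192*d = d*(d - 8)*(d + 3*I)*(d + 8*I)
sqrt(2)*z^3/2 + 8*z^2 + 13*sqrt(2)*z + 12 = (z + sqrt(2))*(z + 6*sqrt(2))*(sqrt(2)*z/2 + 1)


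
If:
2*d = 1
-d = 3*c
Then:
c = -1/6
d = 1/2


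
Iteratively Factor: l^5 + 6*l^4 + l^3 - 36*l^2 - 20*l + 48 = (l - 2)*(l^4 + 8*l^3 + 17*l^2 - 2*l - 24) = (l - 2)*(l - 1)*(l^3 + 9*l^2 + 26*l + 24) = (l - 2)*(l - 1)*(l + 2)*(l^2 + 7*l + 12) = (l - 2)*(l - 1)*(l + 2)*(l + 4)*(l + 3)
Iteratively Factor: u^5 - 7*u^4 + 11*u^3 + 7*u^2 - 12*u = (u + 1)*(u^4 - 8*u^3 + 19*u^2 - 12*u) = u*(u + 1)*(u^3 - 8*u^2 + 19*u - 12) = u*(u - 3)*(u + 1)*(u^2 - 5*u + 4) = u*(u - 4)*(u - 3)*(u + 1)*(u - 1)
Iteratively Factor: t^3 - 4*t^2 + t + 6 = (t - 2)*(t^2 - 2*t - 3) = (t - 2)*(t + 1)*(t - 3)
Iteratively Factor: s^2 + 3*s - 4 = (s - 1)*(s + 4)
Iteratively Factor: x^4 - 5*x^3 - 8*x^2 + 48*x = (x - 4)*(x^3 - x^2 - 12*x) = (x - 4)*(x + 3)*(x^2 - 4*x) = (x - 4)^2*(x + 3)*(x)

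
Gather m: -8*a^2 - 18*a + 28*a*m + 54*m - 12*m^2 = -8*a^2 - 18*a - 12*m^2 + m*(28*a + 54)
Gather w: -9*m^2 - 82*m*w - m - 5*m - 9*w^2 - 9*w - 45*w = -9*m^2 - 6*m - 9*w^2 + w*(-82*m - 54)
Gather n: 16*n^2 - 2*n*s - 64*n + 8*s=16*n^2 + n*(-2*s - 64) + 8*s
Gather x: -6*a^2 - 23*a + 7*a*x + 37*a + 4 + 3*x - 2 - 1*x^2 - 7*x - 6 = -6*a^2 + 14*a - x^2 + x*(7*a - 4) - 4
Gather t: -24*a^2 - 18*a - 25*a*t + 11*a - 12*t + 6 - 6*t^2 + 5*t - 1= -24*a^2 - 7*a - 6*t^2 + t*(-25*a - 7) + 5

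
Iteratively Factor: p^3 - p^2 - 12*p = (p + 3)*(p^2 - 4*p) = (p - 4)*(p + 3)*(p)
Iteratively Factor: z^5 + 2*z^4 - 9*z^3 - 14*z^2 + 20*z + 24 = (z + 2)*(z^4 - 9*z^2 + 4*z + 12) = (z - 2)*(z + 2)*(z^3 + 2*z^2 - 5*z - 6) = (z - 2)*(z + 1)*(z + 2)*(z^2 + z - 6) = (z - 2)^2*(z + 1)*(z + 2)*(z + 3)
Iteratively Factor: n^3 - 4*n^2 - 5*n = (n + 1)*(n^2 - 5*n) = (n - 5)*(n + 1)*(n)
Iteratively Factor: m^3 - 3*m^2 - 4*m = (m)*(m^2 - 3*m - 4) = m*(m + 1)*(m - 4)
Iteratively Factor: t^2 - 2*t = (t)*(t - 2)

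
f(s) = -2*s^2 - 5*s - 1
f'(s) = -4*s - 5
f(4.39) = -61.49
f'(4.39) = -22.56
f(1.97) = -18.61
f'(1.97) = -12.88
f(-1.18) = 2.12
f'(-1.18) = -0.28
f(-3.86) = -11.50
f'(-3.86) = 10.44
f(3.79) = -48.68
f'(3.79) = -20.16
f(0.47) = -3.79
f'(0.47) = -6.88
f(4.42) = -62.17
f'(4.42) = -22.68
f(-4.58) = -20.05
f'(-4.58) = 13.32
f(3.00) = -34.00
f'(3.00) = -17.00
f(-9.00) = -118.00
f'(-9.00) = 31.00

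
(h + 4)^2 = h^2 + 8*h + 16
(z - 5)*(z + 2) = z^2 - 3*z - 10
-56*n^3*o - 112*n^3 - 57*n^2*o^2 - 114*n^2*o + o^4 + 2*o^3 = (-8*n + o)*(n + o)*(7*n + o)*(o + 2)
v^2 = v^2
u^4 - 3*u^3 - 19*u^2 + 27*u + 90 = (u - 5)*(u - 3)*(u + 2)*(u + 3)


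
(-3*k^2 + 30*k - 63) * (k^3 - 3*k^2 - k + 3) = -3*k^5 + 39*k^4 - 150*k^3 + 150*k^2 + 153*k - 189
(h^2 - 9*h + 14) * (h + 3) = h^3 - 6*h^2 - 13*h + 42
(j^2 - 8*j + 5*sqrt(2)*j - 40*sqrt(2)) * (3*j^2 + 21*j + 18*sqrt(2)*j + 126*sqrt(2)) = 3*j^4 - 3*j^3 + 33*sqrt(2)*j^3 - 33*sqrt(2)*j^2 + 12*j^2 - 1848*sqrt(2)*j - 180*j - 10080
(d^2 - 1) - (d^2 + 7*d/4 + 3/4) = -7*d/4 - 7/4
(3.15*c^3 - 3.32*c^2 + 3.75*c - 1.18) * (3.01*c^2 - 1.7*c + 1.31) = 9.4815*c^5 - 15.3482*c^4 + 21.058*c^3 - 14.276*c^2 + 6.9185*c - 1.5458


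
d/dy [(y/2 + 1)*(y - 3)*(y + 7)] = 3*y^2/2 + 6*y - 13/2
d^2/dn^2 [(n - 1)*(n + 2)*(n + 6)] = 6*n + 14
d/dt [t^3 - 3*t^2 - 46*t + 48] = 3*t^2 - 6*t - 46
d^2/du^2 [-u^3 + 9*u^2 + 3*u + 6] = 18 - 6*u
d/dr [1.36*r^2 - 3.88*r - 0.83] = 2.72*r - 3.88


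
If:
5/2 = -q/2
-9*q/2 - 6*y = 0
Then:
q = -5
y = 15/4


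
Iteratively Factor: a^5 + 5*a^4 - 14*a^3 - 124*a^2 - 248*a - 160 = (a + 2)*(a^4 + 3*a^3 - 20*a^2 - 84*a - 80) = (a - 5)*(a + 2)*(a^3 + 8*a^2 + 20*a + 16) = (a - 5)*(a + 2)^2*(a^2 + 6*a + 8) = (a - 5)*(a + 2)^2*(a + 4)*(a + 2)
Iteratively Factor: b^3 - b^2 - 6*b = (b)*(b^2 - b - 6) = b*(b + 2)*(b - 3)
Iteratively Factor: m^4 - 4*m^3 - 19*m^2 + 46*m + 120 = (m - 4)*(m^3 - 19*m - 30) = (m - 5)*(m - 4)*(m^2 + 5*m + 6) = (m - 5)*(m - 4)*(m + 3)*(m + 2)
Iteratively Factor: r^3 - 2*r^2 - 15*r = (r)*(r^2 - 2*r - 15) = r*(r - 5)*(r + 3)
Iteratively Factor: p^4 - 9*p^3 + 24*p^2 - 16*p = (p - 4)*(p^3 - 5*p^2 + 4*p) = p*(p - 4)*(p^2 - 5*p + 4) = p*(p - 4)*(p - 1)*(p - 4)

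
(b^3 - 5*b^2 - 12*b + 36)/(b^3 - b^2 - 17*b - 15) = (b^2 - 8*b + 12)/(b^2 - 4*b - 5)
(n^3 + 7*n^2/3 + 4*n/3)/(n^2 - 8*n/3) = (3*n^2 + 7*n + 4)/(3*n - 8)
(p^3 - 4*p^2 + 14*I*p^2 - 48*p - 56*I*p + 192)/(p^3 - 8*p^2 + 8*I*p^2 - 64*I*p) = (p^2 + 2*p*(-2 + 3*I) - 24*I)/(p*(p - 8))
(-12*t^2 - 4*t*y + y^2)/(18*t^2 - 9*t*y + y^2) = (2*t + y)/(-3*t + y)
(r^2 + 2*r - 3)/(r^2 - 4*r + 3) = (r + 3)/(r - 3)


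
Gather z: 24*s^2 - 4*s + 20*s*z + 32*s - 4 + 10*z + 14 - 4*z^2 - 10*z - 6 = 24*s^2 + 20*s*z + 28*s - 4*z^2 + 4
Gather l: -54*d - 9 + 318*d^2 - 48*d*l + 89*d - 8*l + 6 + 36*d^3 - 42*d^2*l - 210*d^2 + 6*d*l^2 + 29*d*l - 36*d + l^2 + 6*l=36*d^3 + 108*d^2 - d + l^2*(6*d + 1) + l*(-42*d^2 - 19*d - 2) - 3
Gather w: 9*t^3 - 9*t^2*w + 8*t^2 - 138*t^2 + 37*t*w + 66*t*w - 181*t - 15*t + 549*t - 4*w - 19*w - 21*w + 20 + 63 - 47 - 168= 9*t^3 - 130*t^2 + 353*t + w*(-9*t^2 + 103*t - 44) - 132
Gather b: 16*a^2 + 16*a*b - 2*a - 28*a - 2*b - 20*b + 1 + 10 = 16*a^2 - 30*a + b*(16*a - 22) + 11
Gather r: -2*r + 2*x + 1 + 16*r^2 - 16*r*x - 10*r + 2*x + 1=16*r^2 + r*(-16*x - 12) + 4*x + 2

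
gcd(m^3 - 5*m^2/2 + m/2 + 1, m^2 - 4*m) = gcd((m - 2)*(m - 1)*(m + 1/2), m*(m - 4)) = 1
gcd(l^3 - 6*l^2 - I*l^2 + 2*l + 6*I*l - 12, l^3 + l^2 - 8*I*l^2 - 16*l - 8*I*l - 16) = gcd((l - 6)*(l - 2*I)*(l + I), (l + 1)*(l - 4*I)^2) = 1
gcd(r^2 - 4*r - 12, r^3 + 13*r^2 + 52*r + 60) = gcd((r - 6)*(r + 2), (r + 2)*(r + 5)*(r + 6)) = r + 2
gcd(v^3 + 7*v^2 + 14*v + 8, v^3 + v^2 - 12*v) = v + 4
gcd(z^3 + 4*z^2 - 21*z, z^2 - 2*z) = z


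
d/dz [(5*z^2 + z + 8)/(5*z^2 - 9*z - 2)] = 10*(-5*z^2 - 10*z + 7)/(25*z^4 - 90*z^3 + 61*z^2 + 36*z + 4)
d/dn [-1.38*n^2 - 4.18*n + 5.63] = -2.76*n - 4.18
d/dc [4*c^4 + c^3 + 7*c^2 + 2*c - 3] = 16*c^3 + 3*c^2 + 14*c + 2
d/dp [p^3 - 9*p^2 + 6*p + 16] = 3*p^2 - 18*p + 6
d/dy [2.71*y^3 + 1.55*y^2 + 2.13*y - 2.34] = 8.13*y^2 + 3.1*y + 2.13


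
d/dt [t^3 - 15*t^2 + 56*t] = 3*t^2 - 30*t + 56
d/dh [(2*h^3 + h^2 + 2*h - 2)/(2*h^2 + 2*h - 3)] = 2*(2*h^4 + 4*h^3 - 10*h^2 + h - 1)/(4*h^4 + 8*h^3 - 8*h^2 - 12*h + 9)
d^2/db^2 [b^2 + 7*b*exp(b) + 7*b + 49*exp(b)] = 7*b*exp(b) + 63*exp(b) + 2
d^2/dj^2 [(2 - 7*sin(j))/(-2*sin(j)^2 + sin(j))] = 2*(-14*sin(j)^2 + 9*sin(j) + 22 - 23/sin(j) + 12/sin(j)^2 - 2/sin(j)^3)/(2*sin(j) - 1)^3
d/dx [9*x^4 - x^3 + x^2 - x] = 36*x^3 - 3*x^2 + 2*x - 1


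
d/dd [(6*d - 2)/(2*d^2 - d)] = 2*(-6*d^2 + 4*d - 1)/(d^2*(4*d^2 - 4*d + 1))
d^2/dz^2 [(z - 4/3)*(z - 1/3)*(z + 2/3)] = 6*z - 2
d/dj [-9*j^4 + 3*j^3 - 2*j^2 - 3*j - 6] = -36*j^3 + 9*j^2 - 4*j - 3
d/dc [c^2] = 2*c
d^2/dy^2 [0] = 0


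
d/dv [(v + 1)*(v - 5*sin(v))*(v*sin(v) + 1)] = (v + 1)*(v - 5*sin(v))*(v*cos(v) + sin(v)) - (v + 1)*(v*sin(v) + 1)*(5*cos(v) - 1) + (v - 5*sin(v))*(v*sin(v) + 1)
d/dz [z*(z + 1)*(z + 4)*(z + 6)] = 4*z^3 + 33*z^2 + 68*z + 24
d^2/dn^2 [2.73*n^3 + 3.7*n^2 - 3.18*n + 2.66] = 16.38*n + 7.4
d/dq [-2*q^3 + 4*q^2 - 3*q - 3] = -6*q^2 + 8*q - 3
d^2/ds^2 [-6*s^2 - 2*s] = -12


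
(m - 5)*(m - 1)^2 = m^3 - 7*m^2 + 11*m - 5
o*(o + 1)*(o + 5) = o^3 + 6*o^2 + 5*o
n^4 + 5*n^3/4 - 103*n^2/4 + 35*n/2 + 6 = (n - 4)*(n - 1)*(n + 1/4)*(n + 6)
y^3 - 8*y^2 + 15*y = y*(y - 5)*(y - 3)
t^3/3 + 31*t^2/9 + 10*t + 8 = (t/3 + 1)*(t + 4/3)*(t + 6)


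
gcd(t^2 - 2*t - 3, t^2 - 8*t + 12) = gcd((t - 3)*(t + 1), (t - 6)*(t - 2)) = 1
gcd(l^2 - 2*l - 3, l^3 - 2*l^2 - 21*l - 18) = l + 1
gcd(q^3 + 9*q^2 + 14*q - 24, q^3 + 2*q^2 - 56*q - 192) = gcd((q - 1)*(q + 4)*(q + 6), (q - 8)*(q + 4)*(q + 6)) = q^2 + 10*q + 24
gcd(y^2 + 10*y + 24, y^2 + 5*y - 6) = y + 6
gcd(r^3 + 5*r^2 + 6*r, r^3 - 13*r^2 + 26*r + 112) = r + 2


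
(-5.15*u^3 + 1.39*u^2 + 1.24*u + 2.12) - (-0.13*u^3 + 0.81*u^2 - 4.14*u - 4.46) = -5.02*u^3 + 0.58*u^2 + 5.38*u + 6.58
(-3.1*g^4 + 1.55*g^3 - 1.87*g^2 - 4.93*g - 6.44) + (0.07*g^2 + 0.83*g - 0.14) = -3.1*g^4 + 1.55*g^3 - 1.8*g^2 - 4.1*g - 6.58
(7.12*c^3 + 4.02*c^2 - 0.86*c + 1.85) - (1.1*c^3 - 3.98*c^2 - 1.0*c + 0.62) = 6.02*c^3 + 8.0*c^2 + 0.14*c + 1.23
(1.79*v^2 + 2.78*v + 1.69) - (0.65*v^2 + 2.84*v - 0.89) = 1.14*v^2 - 0.0600000000000001*v + 2.58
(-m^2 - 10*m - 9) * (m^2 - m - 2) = -m^4 - 9*m^3 + 3*m^2 + 29*m + 18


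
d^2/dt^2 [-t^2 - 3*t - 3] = -2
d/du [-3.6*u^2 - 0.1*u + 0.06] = -7.2*u - 0.1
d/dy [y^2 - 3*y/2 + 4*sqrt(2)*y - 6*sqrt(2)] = 2*y - 3/2 + 4*sqrt(2)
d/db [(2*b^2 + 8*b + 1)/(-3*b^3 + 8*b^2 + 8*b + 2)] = (6*b^4 + 48*b^3 - 39*b^2 - 8*b + 8)/(9*b^6 - 48*b^5 + 16*b^4 + 116*b^3 + 96*b^2 + 32*b + 4)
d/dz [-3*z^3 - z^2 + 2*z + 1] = -9*z^2 - 2*z + 2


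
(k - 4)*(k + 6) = k^2 + 2*k - 24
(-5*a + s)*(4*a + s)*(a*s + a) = -20*a^3*s - 20*a^3 - a^2*s^2 - a^2*s + a*s^3 + a*s^2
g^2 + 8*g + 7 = (g + 1)*(g + 7)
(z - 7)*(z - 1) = z^2 - 8*z + 7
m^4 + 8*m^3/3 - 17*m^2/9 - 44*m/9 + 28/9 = (m - 1)*(m - 2/3)*(m + 2)*(m + 7/3)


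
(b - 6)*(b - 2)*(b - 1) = b^3 - 9*b^2 + 20*b - 12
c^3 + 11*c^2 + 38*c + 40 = (c + 2)*(c + 4)*(c + 5)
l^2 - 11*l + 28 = (l - 7)*(l - 4)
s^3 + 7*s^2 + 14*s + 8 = (s + 1)*(s + 2)*(s + 4)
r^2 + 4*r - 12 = (r - 2)*(r + 6)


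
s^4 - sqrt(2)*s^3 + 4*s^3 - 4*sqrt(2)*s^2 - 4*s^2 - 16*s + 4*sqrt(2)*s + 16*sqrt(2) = (s - 2)*(s + 2)*(s + 4)*(s - sqrt(2))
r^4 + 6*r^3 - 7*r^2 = r^2*(r - 1)*(r + 7)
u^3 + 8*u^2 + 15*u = u*(u + 3)*(u + 5)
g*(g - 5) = g^2 - 5*g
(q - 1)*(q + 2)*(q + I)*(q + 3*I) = q^4 + q^3 + 4*I*q^3 - 5*q^2 + 4*I*q^2 - 3*q - 8*I*q + 6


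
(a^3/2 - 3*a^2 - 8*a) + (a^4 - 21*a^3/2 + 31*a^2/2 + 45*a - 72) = a^4 - 10*a^3 + 25*a^2/2 + 37*a - 72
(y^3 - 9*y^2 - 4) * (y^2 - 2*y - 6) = y^5 - 11*y^4 + 12*y^3 + 50*y^2 + 8*y + 24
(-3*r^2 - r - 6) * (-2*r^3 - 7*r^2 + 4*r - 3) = 6*r^5 + 23*r^4 + 7*r^3 + 47*r^2 - 21*r + 18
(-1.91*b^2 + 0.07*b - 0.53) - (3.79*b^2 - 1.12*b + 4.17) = -5.7*b^2 + 1.19*b - 4.7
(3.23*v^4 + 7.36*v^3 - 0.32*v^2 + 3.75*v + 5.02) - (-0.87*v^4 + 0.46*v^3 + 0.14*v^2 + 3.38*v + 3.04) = 4.1*v^4 + 6.9*v^3 - 0.46*v^2 + 0.37*v + 1.98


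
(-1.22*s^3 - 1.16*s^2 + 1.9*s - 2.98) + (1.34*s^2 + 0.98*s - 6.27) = -1.22*s^3 + 0.18*s^2 + 2.88*s - 9.25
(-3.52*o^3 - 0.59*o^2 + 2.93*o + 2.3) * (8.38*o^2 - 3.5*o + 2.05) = -29.4976*o^5 + 7.3758*o^4 + 19.4024*o^3 + 7.8095*o^2 - 2.0435*o + 4.715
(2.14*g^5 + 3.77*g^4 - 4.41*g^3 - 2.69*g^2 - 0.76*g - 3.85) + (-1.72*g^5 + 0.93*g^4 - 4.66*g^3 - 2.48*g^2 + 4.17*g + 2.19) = 0.42*g^5 + 4.7*g^4 - 9.07*g^3 - 5.17*g^2 + 3.41*g - 1.66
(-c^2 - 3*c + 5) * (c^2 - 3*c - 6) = -c^4 + 20*c^2 + 3*c - 30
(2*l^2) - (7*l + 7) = 2*l^2 - 7*l - 7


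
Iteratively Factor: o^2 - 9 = (o + 3)*(o - 3)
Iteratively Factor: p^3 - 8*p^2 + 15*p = (p - 5)*(p^2 - 3*p) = (p - 5)*(p - 3)*(p)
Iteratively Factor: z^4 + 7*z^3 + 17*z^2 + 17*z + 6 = (z + 1)*(z^3 + 6*z^2 + 11*z + 6) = (z + 1)*(z + 3)*(z^2 + 3*z + 2) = (z + 1)^2*(z + 3)*(z + 2)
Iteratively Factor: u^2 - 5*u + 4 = (u - 1)*(u - 4)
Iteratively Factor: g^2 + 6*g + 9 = (g + 3)*(g + 3)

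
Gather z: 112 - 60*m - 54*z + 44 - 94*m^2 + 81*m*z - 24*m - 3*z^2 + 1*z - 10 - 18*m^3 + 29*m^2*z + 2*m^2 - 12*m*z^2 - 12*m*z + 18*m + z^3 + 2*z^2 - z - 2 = -18*m^3 - 92*m^2 - 66*m + z^3 + z^2*(-12*m - 1) + z*(29*m^2 + 69*m - 54) + 144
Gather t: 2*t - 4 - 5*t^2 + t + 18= -5*t^2 + 3*t + 14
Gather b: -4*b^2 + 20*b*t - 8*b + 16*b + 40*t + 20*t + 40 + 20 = -4*b^2 + b*(20*t + 8) + 60*t + 60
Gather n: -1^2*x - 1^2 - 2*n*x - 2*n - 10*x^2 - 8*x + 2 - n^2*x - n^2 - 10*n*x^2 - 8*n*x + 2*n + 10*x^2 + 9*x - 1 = n^2*(-x - 1) + n*(-10*x^2 - 10*x)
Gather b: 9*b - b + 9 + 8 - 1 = 8*b + 16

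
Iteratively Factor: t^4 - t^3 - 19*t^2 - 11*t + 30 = (t + 2)*(t^3 - 3*t^2 - 13*t + 15) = (t - 1)*(t + 2)*(t^2 - 2*t - 15) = (t - 1)*(t + 2)*(t + 3)*(t - 5)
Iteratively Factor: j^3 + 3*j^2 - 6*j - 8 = (j + 4)*(j^2 - j - 2) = (j - 2)*(j + 4)*(j + 1)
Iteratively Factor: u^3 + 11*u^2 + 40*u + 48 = (u + 4)*(u^2 + 7*u + 12) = (u + 3)*(u + 4)*(u + 4)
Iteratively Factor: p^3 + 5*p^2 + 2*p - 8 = (p + 2)*(p^2 + 3*p - 4) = (p - 1)*(p + 2)*(p + 4)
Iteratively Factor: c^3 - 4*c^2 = (c - 4)*(c^2) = c*(c - 4)*(c)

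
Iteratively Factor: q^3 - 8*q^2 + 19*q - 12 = (q - 4)*(q^2 - 4*q + 3) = (q - 4)*(q - 3)*(q - 1)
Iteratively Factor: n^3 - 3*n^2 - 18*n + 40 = (n - 2)*(n^2 - n - 20) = (n - 5)*(n - 2)*(n + 4)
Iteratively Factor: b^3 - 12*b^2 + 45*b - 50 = (b - 5)*(b^2 - 7*b + 10) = (b - 5)^2*(b - 2)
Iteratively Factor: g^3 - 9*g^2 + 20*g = (g - 5)*(g^2 - 4*g) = g*(g - 5)*(g - 4)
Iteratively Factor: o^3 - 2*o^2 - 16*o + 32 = (o - 4)*(o^2 + 2*o - 8) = (o - 4)*(o - 2)*(o + 4)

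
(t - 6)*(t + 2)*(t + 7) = t^3 + 3*t^2 - 40*t - 84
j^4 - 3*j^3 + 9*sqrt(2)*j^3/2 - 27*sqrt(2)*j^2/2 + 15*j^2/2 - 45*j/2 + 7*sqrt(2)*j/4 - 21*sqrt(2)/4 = (j - 3)*(j + sqrt(2)/2)^2*(j + 7*sqrt(2)/2)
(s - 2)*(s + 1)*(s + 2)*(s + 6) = s^4 + 7*s^3 + 2*s^2 - 28*s - 24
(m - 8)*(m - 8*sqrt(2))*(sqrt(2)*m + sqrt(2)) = sqrt(2)*m^3 - 16*m^2 - 7*sqrt(2)*m^2 - 8*sqrt(2)*m + 112*m + 128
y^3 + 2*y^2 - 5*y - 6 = (y - 2)*(y + 1)*(y + 3)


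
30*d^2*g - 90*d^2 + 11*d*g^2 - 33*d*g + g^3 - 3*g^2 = (5*d + g)*(6*d + g)*(g - 3)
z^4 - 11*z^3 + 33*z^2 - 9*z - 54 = (z - 6)*(z - 3)^2*(z + 1)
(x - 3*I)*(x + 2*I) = x^2 - I*x + 6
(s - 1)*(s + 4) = s^2 + 3*s - 4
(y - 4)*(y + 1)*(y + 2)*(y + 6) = y^4 + 5*y^3 - 16*y^2 - 68*y - 48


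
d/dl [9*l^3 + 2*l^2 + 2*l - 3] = 27*l^2 + 4*l + 2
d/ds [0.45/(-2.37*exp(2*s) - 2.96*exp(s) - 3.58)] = (2.133*exp(s) + 1.332)*exp(s)/(2.37*exp(2*s) + 2.96*exp(s) + 3.58)^2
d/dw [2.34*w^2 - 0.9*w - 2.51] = 4.68*w - 0.9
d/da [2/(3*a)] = -2/(3*a^2)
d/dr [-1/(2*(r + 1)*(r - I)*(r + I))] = ((r + 1)*(r - I) + (r + 1)*(r + I) + (r - I)*(r + I))/(2*(r + 1)^2*(r - I)^2*(r + I)^2)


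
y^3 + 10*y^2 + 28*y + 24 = (y + 2)^2*(y + 6)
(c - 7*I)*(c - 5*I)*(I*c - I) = I*c^3 + 12*c^2 - I*c^2 - 12*c - 35*I*c + 35*I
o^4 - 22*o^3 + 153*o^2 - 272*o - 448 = (o - 8)^2*(o - 7)*(o + 1)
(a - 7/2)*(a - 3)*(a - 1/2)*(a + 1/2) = a^4 - 13*a^3/2 + 41*a^2/4 + 13*a/8 - 21/8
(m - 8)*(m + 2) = m^2 - 6*m - 16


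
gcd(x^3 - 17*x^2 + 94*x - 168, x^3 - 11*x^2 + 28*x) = x^2 - 11*x + 28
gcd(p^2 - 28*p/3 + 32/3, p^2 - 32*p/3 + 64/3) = p - 8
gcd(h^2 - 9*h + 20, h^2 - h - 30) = 1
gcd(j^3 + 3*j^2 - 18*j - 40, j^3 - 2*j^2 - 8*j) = j^2 - 2*j - 8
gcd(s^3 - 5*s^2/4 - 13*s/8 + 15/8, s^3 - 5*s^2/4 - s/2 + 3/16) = s - 3/2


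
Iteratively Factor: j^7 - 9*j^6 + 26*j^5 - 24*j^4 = (j - 2)*(j^6 - 7*j^5 + 12*j^4) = j*(j - 2)*(j^5 - 7*j^4 + 12*j^3) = j^2*(j - 2)*(j^4 - 7*j^3 + 12*j^2) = j^3*(j - 2)*(j^3 - 7*j^2 + 12*j) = j^3*(j - 3)*(j - 2)*(j^2 - 4*j) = j^4*(j - 3)*(j - 2)*(j - 4)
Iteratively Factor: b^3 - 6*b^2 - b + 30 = (b + 2)*(b^2 - 8*b + 15) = (b - 3)*(b + 2)*(b - 5)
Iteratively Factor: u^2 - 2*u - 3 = (u + 1)*(u - 3)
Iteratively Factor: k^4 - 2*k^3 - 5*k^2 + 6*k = (k)*(k^3 - 2*k^2 - 5*k + 6) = k*(k - 1)*(k^2 - k - 6) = k*(k - 1)*(k + 2)*(k - 3)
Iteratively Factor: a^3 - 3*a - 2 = (a - 2)*(a^2 + 2*a + 1) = (a - 2)*(a + 1)*(a + 1)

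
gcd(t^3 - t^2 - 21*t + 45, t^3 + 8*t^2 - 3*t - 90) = t^2 + 2*t - 15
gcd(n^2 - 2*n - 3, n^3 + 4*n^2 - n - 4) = n + 1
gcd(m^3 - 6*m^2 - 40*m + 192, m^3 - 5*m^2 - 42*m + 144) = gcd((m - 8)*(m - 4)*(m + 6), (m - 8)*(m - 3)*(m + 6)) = m^2 - 2*m - 48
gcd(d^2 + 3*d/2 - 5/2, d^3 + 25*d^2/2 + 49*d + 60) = d + 5/2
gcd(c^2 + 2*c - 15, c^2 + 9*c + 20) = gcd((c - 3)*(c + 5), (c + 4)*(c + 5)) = c + 5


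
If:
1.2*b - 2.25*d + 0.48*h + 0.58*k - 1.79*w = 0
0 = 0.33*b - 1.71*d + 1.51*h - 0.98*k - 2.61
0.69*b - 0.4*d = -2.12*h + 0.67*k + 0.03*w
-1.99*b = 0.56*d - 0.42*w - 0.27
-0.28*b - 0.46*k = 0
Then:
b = 1.12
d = -1.68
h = -0.86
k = -0.68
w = 2.41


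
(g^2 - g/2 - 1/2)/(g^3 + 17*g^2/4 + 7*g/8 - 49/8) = 4*(2*g + 1)/(8*g^2 + 42*g + 49)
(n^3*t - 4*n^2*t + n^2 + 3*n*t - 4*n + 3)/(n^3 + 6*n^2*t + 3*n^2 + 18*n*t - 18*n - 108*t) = (n^2*t - n*t + n - 1)/(n^2 + 6*n*t + 6*n + 36*t)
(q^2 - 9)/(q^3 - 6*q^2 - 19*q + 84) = (q + 3)/(q^2 - 3*q - 28)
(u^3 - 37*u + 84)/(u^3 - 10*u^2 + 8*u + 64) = (u^2 + 4*u - 21)/(u^2 - 6*u - 16)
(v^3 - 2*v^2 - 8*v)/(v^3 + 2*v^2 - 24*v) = (v + 2)/(v + 6)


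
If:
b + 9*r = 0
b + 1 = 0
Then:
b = -1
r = 1/9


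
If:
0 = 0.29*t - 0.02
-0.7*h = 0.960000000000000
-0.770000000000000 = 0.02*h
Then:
No Solution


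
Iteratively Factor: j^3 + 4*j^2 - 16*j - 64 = (j + 4)*(j^2 - 16) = (j - 4)*(j + 4)*(j + 4)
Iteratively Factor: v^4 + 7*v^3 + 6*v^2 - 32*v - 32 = (v + 4)*(v^3 + 3*v^2 - 6*v - 8) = (v + 1)*(v + 4)*(v^2 + 2*v - 8) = (v - 2)*(v + 1)*(v + 4)*(v + 4)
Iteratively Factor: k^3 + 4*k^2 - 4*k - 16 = (k + 2)*(k^2 + 2*k - 8) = (k - 2)*(k + 2)*(k + 4)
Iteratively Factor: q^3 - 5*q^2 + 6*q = (q - 3)*(q^2 - 2*q) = q*(q - 3)*(q - 2)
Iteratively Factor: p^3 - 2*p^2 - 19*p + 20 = (p - 1)*(p^2 - p - 20) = (p - 1)*(p + 4)*(p - 5)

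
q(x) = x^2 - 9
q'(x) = 2*x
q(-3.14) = 0.86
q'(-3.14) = -6.28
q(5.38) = 19.94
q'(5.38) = 10.76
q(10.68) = 105.06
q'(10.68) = 21.36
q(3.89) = 6.13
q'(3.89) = 7.78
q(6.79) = 37.10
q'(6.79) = 13.58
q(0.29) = -8.92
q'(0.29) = 0.58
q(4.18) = 8.47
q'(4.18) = 8.36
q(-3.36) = 2.29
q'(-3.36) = -6.72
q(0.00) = -9.00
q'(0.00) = 0.00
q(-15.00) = 216.00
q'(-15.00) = -30.00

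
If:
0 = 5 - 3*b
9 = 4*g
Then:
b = 5/3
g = 9/4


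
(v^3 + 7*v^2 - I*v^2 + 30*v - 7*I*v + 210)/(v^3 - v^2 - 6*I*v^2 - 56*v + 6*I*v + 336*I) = (v + 5*I)/(v - 8)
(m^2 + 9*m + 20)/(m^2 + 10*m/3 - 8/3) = 3*(m + 5)/(3*m - 2)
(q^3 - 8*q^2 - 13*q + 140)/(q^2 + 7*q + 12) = (q^2 - 12*q + 35)/(q + 3)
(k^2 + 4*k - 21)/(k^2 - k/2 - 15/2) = 2*(k + 7)/(2*k + 5)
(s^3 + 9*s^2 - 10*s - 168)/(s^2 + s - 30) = (s^2 + 3*s - 28)/(s - 5)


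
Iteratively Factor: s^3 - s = (s)*(s^2 - 1) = s*(s + 1)*(s - 1)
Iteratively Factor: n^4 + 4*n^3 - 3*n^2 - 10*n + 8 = (n + 2)*(n^3 + 2*n^2 - 7*n + 4) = (n + 2)*(n + 4)*(n^2 - 2*n + 1) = (n - 1)*(n + 2)*(n + 4)*(n - 1)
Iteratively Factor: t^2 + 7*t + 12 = (t + 4)*(t + 3)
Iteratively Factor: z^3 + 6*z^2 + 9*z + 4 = (z + 4)*(z^2 + 2*z + 1) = (z + 1)*(z + 4)*(z + 1)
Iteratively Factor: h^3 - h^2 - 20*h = (h + 4)*(h^2 - 5*h) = (h - 5)*(h + 4)*(h)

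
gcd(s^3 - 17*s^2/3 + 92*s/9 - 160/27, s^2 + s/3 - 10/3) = s - 5/3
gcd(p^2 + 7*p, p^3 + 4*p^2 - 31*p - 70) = p + 7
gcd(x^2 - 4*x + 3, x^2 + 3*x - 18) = x - 3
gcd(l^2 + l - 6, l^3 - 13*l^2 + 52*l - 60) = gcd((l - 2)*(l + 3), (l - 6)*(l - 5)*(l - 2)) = l - 2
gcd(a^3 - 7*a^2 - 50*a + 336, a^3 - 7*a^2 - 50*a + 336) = a^3 - 7*a^2 - 50*a + 336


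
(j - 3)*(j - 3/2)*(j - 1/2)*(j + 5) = j^4 - 73*j^2/4 + 63*j/2 - 45/4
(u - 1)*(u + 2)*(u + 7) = u^3 + 8*u^2 + 5*u - 14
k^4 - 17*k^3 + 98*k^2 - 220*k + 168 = (k - 7)*(k - 6)*(k - 2)^2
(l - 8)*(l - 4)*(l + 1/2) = l^3 - 23*l^2/2 + 26*l + 16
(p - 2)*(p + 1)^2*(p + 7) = p^4 + 7*p^3 - 3*p^2 - 23*p - 14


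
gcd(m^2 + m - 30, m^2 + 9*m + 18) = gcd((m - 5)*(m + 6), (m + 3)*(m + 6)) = m + 6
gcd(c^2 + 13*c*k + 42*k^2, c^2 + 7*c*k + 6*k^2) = c + 6*k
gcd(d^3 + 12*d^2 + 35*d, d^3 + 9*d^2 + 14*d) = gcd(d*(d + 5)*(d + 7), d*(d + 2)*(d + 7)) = d^2 + 7*d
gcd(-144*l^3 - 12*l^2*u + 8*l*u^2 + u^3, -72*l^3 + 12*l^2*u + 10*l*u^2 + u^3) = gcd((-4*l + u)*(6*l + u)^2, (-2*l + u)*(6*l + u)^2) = 36*l^2 + 12*l*u + u^2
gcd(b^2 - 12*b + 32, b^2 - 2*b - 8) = b - 4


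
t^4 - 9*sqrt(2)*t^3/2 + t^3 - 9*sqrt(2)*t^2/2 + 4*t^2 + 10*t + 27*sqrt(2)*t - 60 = (t - 2)*(t + 3)*(t - 5*sqrt(2)/2)*(t - 2*sqrt(2))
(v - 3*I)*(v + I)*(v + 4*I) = v^3 + 2*I*v^2 + 11*v + 12*I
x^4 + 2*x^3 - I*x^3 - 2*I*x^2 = x^2*(x + 2)*(x - I)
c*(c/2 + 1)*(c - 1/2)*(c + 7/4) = c^4/2 + 13*c^3/8 + 13*c^2/16 - 7*c/8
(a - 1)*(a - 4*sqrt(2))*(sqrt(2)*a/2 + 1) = sqrt(2)*a^3/2 - 3*a^2 - sqrt(2)*a^2/2 - 4*sqrt(2)*a + 3*a + 4*sqrt(2)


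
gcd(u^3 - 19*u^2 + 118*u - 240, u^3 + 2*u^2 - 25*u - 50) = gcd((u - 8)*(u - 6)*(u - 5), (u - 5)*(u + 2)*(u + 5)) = u - 5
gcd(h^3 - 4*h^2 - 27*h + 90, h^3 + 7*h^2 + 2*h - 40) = h + 5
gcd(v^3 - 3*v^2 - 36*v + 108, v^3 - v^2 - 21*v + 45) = v - 3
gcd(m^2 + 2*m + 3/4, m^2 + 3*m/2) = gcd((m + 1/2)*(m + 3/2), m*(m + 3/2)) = m + 3/2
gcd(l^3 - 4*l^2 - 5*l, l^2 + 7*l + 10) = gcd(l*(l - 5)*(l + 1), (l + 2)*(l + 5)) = 1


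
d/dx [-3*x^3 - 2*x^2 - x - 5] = -9*x^2 - 4*x - 1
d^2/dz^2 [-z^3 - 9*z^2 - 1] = -6*z - 18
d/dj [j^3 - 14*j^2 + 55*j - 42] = 3*j^2 - 28*j + 55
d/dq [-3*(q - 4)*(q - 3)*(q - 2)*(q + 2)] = -12*q^3 + 63*q^2 - 48*q - 84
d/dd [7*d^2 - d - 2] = 14*d - 1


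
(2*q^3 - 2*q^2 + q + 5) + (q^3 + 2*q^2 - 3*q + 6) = 3*q^3 - 2*q + 11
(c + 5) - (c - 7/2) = 17/2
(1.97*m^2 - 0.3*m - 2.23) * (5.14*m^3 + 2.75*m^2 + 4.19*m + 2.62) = 10.1258*m^5 + 3.8755*m^4 - 4.0329*m^3 - 2.2281*m^2 - 10.1297*m - 5.8426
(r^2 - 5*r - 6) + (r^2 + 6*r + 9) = 2*r^2 + r + 3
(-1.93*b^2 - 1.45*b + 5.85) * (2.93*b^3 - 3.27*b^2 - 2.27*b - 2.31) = -5.6549*b^5 + 2.0626*b^4 + 26.2631*b^3 - 11.3797*b^2 - 9.93*b - 13.5135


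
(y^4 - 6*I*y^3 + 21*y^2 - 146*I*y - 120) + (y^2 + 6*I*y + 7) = y^4 - 6*I*y^3 + 22*y^2 - 140*I*y - 113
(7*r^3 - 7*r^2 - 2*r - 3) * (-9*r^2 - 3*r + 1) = -63*r^5 + 42*r^4 + 46*r^3 + 26*r^2 + 7*r - 3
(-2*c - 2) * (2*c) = -4*c^2 - 4*c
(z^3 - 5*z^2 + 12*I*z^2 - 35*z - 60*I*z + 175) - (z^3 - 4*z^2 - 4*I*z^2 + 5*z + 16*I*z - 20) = -z^2 + 16*I*z^2 - 40*z - 76*I*z + 195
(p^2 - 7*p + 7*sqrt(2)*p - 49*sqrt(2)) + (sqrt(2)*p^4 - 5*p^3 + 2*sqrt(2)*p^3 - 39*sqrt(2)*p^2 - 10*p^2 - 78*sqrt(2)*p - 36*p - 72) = sqrt(2)*p^4 - 5*p^3 + 2*sqrt(2)*p^3 - 39*sqrt(2)*p^2 - 9*p^2 - 71*sqrt(2)*p - 43*p - 72 - 49*sqrt(2)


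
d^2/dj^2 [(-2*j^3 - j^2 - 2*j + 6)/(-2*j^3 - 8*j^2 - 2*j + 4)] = (-7*j^6 + 9*j^4 - 134*j^3 - 270*j^2 - 36*j - 46)/(j^9 + 12*j^8 + 51*j^7 + 82*j^6 + 3*j^5 - 96*j^4 - 35*j^3 + 42*j^2 + 12*j - 8)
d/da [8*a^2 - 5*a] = 16*a - 5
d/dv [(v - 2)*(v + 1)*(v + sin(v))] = (v - 2)*(v + 1)*(cos(v) + 1) + (v - 2)*(v + sin(v)) + (v + 1)*(v + sin(v))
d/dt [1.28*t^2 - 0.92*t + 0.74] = 2.56*t - 0.92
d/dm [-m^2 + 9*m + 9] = 9 - 2*m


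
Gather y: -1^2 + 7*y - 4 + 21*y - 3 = 28*y - 8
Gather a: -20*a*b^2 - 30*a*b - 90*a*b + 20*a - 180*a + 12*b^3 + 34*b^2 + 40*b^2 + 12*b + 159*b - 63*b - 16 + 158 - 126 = a*(-20*b^2 - 120*b - 160) + 12*b^3 + 74*b^2 + 108*b + 16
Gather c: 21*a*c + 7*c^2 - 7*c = 7*c^2 + c*(21*a - 7)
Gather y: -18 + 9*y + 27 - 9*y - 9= 0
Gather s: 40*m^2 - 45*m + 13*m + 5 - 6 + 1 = 40*m^2 - 32*m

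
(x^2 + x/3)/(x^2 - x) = (x + 1/3)/(x - 1)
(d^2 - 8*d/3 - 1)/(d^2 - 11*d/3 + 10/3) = (3*d^2 - 8*d - 3)/(3*d^2 - 11*d + 10)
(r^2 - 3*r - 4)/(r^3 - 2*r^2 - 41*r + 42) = (r^2 - 3*r - 4)/(r^3 - 2*r^2 - 41*r + 42)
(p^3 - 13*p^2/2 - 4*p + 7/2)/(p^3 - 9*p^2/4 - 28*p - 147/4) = 2*(2*p^2 + p - 1)/(4*p^2 + 19*p + 21)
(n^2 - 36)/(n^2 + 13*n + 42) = (n - 6)/(n + 7)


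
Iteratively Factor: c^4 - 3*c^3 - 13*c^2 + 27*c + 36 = (c - 4)*(c^3 + c^2 - 9*c - 9) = (c - 4)*(c + 3)*(c^2 - 2*c - 3) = (c - 4)*(c + 1)*(c + 3)*(c - 3)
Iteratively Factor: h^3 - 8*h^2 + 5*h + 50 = (h - 5)*(h^2 - 3*h - 10) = (h - 5)^2*(h + 2)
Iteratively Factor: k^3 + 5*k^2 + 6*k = (k + 2)*(k^2 + 3*k) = (k + 2)*(k + 3)*(k)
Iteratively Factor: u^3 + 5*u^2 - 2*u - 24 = (u - 2)*(u^2 + 7*u + 12) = (u - 2)*(u + 3)*(u + 4)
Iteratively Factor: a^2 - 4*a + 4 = (a - 2)*(a - 2)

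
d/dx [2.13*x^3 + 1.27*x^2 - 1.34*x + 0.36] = 6.39*x^2 + 2.54*x - 1.34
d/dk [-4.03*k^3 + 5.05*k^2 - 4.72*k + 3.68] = -12.09*k^2 + 10.1*k - 4.72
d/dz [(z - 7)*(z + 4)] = 2*z - 3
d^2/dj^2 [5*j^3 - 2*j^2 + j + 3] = 30*j - 4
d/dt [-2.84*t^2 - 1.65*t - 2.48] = -5.68*t - 1.65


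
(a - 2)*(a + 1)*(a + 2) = a^3 + a^2 - 4*a - 4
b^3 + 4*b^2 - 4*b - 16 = (b - 2)*(b + 2)*(b + 4)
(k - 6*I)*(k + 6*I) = k^2 + 36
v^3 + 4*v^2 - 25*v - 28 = (v - 4)*(v + 1)*(v + 7)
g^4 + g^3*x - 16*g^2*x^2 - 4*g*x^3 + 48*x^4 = (g - 3*x)*(g - 2*x)*(g + 2*x)*(g + 4*x)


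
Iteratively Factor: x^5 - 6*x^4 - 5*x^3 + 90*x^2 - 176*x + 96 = (x - 2)*(x^4 - 4*x^3 - 13*x^2 + 64*x - 48) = (x - 4)*(x - 2)*(x^3 - 13*x + 12) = (x - 4)*(x - 2)*(x - 1)*(x^2 + x - 12) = (x - 4)*(x - 3)*(x - 2)*(x - 1)*(x + 4)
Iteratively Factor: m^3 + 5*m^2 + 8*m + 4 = (m + 2)*(m^2 + 3*m + 2) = (m + 1)*(m + 2)*(m + 2)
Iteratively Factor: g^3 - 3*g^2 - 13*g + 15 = (g - 5)*(g^2 + 2*g - 3) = (g - 5)*(g - 1)*(g + 3)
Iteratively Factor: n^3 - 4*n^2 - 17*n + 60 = (n + 4)*(n^2 - 8*n + 15) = (n - 3)*(n + 4)*(n - 5)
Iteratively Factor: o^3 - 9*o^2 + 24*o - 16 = (o - 1)*(o^2 - 8*o + 16) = (o - 4)*(o - 1)*(o - 4)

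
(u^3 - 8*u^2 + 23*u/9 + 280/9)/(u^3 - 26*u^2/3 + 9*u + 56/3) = (u + 5/3)/(u + 1)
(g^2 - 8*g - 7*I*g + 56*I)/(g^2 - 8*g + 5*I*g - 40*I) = (g - 7*I)/(g + 5*I)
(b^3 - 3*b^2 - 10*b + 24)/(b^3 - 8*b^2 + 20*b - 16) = (b + 3)/(b - 2)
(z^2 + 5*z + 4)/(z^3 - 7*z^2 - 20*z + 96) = (z + 1)/(z^2 - 11*z + 24)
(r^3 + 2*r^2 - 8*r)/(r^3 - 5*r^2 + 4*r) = (r^2 + 2*r - 8)/(r^2 - 5*r + 4)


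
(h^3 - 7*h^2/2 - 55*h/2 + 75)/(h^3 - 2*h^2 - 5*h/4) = 2*(h^2 - h - 30)/(h*(2*h + 1))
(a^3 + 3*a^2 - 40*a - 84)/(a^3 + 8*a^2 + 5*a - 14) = (a - 6)/(a - 1)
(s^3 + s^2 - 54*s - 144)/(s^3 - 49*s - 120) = (s + 6)/(s + 5)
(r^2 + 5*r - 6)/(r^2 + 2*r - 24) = (r - 1)/(r - 4)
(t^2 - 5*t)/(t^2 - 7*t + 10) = t/(t - 2)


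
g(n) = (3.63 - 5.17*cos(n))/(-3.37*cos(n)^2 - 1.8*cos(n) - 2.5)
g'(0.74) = -0.59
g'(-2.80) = -0.44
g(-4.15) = -2.56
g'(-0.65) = 0.46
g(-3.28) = -2.18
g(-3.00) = -2.18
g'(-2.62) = -0.61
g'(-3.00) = -0.19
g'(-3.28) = 0.19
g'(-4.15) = -0.20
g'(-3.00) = -0.19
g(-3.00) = -2.18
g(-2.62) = -2.34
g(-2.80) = -2.24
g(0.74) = 0.03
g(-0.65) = 0.08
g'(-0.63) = 0.43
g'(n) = (3.63 - 5.17*cos(n))*(-6.74*sin(n)*cos(n) - 1.8*sin(n))/(-3.37*cos(n)^2 - 1.8*cos(n) - 2.5)^2 + 5.17*sin(n)/(-3.37*cos(n)^2 - 1.8*cos(n) - 2.5) = (17.4229*cos(n)^2 - 24.4662*cos(n) - 19.459)*sin(n)/(11.3569*cos(n)^4 + 12.132*cos(n)^3 + 20.09*cos(n)^2 + 9.0*cos(n) + 6.25)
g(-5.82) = 0.15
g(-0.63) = 0.09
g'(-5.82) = -0.26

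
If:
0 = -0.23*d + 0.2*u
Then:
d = 0.869565217391304*u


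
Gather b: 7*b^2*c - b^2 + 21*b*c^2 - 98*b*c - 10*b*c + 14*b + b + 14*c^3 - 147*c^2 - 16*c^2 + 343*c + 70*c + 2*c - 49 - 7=b^2*(7*c - 1) + b*(21*c^2 - 108*c + 15) + 14*c^3 - 163*c^2 + 415*c - 56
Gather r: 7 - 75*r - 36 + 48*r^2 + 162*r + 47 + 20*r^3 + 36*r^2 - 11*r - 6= 20*r^3 + 84*r^2 + 76*r + 12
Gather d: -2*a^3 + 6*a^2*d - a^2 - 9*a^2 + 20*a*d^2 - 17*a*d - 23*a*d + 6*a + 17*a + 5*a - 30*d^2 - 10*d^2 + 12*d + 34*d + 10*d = -2*a^3 - 10*a^2 + 28*a + d^2*(20*a - 40) + d*(6*a^2 - 40*a + 56)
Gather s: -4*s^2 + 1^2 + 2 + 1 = 4 - 4*s^2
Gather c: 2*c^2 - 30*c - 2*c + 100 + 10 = 2*c^2 - 32*c + 110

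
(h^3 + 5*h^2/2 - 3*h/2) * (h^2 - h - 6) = h^5 + 3*h^4/2 - 10*h^3 - 27*h^2/2 + 9*h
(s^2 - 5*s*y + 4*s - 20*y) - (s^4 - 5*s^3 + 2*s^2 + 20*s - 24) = -s^4 + 5*s^3 - s^2 - 5*s*y - 16*s - 20*y + 24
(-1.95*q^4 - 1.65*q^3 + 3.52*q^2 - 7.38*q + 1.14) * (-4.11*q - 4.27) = 8.0145*q^5 + 15.108*q^4 - 7.4217*q^3 + 15.3014*q^2 + 26.8272*q - 4.8678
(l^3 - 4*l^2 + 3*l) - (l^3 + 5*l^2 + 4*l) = -9*l^2 - l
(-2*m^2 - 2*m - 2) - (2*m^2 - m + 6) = -4*m^2 - m - 8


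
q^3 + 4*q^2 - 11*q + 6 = (q - 1)^2*(q + 6)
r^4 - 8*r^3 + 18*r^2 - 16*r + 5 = (r - 5)*(r - 1)^3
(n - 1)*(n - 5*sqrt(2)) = n^2 - 5*sqrt(2)*n - n + 5*sqrt(2)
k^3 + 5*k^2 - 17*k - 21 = (k - 3)*(k + 1)*(k + 7)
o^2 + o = o*(o + 1)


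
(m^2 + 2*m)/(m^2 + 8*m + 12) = m/(m + 6)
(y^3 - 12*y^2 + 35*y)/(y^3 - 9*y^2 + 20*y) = (y - 7)/(y - 4)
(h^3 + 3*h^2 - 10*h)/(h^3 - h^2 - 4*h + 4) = h*(h + 5)/(h^2 + h - 2)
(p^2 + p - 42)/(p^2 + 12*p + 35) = (p - 6)/(p + 5)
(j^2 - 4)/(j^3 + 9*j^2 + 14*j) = (j - 2)/(j*(j + 7))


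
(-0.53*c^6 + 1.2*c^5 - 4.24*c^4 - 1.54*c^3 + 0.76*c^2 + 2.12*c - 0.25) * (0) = 0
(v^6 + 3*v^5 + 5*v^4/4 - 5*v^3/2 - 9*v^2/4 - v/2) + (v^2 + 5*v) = v^6 + 3*v^5 + 5*v^4/4 - 5*v^3/2 - 5*v^2/4 + 9*v/2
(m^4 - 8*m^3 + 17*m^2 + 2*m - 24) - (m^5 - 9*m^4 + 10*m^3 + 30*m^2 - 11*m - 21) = -m^5 + 10*m^4 - 18*m^3 - 13*m^2 + 13*m - 3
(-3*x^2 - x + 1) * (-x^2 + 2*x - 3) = 3*x^4 - 5*x^3 + 6*x^2 + 5*x - 3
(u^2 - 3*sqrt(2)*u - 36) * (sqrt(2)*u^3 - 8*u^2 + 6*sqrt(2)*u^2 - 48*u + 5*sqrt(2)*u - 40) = sqrt(2)*u^5 - 14*u^4 + 6*sqrt(2)*u^4 - 84*u^3 - 7*sqrt(2)*u^3 - 72*sqrt(2)*u^2 + 218*u^2 - 60*sqrt(2)*u + 1728*u + 1440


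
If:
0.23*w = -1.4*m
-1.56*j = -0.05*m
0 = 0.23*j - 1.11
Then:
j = 4.83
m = 150.57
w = -916.54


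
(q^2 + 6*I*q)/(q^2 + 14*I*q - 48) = q/(q + 8*I)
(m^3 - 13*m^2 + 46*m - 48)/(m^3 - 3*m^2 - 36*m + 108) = (m^2 - 10*m + 16)/(m^2 - 36)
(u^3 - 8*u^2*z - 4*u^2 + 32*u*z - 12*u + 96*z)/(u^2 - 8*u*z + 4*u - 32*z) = (u^2 - 4*u - 12)/(u + 4)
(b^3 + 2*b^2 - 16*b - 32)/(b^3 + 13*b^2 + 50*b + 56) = (b - 4)/(b + 7)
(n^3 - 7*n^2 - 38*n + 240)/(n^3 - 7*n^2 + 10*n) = (n^2 - 2*n - 48)/(n*(n - 2))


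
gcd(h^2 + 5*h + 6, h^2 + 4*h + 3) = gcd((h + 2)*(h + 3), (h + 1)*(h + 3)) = h + 3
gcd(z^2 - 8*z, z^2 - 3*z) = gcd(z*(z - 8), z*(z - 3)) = z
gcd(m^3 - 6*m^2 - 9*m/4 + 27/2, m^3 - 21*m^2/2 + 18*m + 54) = m^2 - 9*m/2 - 9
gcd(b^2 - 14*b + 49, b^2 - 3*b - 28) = b - 7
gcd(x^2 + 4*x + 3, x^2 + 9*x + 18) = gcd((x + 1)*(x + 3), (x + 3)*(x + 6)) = x + 3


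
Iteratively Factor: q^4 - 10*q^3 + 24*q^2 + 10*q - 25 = (q + 1)*(q^3 - 11*q^2 + 35*q - 25) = (q - 5)*(q + 1)*(q^2 - 6*q + 5) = (q - 5)^2*(q + 1)*(q - 1)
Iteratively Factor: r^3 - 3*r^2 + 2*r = (r)*(r^2 - 3*r + 2) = r*(r - 1)*(r - 2)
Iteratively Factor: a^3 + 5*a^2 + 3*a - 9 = (a - 1)*(a^2 + 6*a + 9) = (a - 1)*(a + 3)*(a + 3)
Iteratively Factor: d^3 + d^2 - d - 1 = (d + 1)*(d^2 - 1) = (d + 1)^2*(d - 1)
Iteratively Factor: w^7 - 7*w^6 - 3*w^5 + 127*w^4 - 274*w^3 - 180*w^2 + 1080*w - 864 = (w - 2)*(w^6 - 5*w^5 - 13*w^4 + 101*w^3 - 72*w^2 - 324*w + 432) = (w - 2)^2*(w^5 - 3*w^4 - 19*w^3 + 63*w^2 + 54*w - 216) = (w - 2)^2*(w + 4)*(w^4 - 7*w^3 + 9*w^2 + 27*w - 54) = (w - 3)*(w - 2)^2*(w + 4)*(w^3 - 4*w^2 - 3*w + 18) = (w - 3)^2*(w - 2)^2*(w + 4)*(w^2 - w - 6) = (w - 3)^2*(w - 2)^2*(w + 2)*(w + 4)*(w - 3)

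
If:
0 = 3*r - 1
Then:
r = 1/3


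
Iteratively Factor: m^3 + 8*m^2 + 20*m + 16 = (m + 4)*(m^2 + 4*m + 4) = (m + 2)*(m + 4)*(m + 2)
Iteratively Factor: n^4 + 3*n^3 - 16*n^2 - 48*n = (n - 4)*(n^3 + 7*n^2 + 12*n) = (n - 4)*(n + 3)*(n^2 + 4*n) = n*(n - 4)*(n + 3)*(n + 4)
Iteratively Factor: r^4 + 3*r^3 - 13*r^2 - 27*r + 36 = (r - 3)*(r^3 + 6*r^2 + 5*r - 12) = (r - 3)*(r - 1)*(r^2 + 7*r + 12) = (r - 3)*(r - 1)*(r + 3)*(r + 4)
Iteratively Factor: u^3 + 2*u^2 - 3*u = (u + 3)*(u^2 - u) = u*(u + 3)*(u - 1)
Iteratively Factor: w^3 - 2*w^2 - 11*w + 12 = (w - 1)*(w^2 - w - 12) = (w - 1)*(w + 3)*(w - 4)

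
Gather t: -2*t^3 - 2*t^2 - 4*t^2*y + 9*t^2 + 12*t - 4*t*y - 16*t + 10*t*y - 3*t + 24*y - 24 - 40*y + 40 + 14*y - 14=-2*t^3 + t^2*(7 - 4*y) + t*(6*y - 7) - 2*y + 2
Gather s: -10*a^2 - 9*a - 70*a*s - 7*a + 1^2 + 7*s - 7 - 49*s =-10*a^2 - 16*a + s*(-70*a - 42) - 6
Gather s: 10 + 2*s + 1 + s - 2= 3*s + 9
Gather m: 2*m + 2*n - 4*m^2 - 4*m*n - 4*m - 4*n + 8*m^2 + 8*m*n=4*m^2 + m*(4*n - 2) - 2*n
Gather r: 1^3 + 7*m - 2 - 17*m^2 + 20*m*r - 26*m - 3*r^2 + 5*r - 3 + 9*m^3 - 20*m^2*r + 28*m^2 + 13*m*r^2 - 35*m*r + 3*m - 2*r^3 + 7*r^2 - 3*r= 9*m^3 + 11*m^2 - 16*m - 2*r^3 + r^2*(13*m + 4) + r*(-20*m^2 - 15*m + 2) - 4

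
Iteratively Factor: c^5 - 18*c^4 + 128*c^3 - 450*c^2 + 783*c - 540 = (c - 5)*(c^4 - 13*c^3 + 63*c^2 - 135*c + 108) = (c - 5)*(c - 3)*(c^3 - 10*c^2 + 33*c - 36) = (c - 5)*(c - 3)^2*(c^2 - 7*c + 12) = (c - 5)*(c - 4)*(c - 3)^2*(c - 3)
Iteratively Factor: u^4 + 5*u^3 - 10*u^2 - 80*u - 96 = (u - 4)*(u^3 + 9*u^2 + 26*u + 24) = (u - 4)*(u + 2)*(u^2 + 7*u + 12) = (u - 4)*(u + 2)*(u + 4)*(u + 3)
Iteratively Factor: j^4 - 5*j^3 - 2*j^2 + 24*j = (j)*(j^3 - 5*j^2 - 2*j + 24) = j*(j - 4)*(j^2 - j - 6) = j*(j - 4)*(j + 2)*(j - 3)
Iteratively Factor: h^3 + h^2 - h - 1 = (h + 1)*(h^2 - 1) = (h - 1)*(h + 1)*(h + 1)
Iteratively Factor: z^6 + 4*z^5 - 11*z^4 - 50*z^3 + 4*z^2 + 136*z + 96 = (z - 3)*(z^5 + 7*z^4 + 10*z^3 - 20*z^2 - 56*z - 32) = (z - 3)*(z - 2)*(z^4 + 9*z^3 + 28*z^2 + 36*z + 16) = (z - 3)*(z - 2)*(z + 4)*(z^3 + 5*z^2 + 8*z + 4) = (z - 3)*(z - 2)*(z + 2)*(z + 4)*(z^2 + 3*z + 2) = (z - 3)*(z - 2)*(z + 2)^2*(z + 4)*(z + 1)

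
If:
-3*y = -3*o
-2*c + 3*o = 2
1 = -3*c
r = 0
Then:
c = -1/3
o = 4/9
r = 0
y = 4/9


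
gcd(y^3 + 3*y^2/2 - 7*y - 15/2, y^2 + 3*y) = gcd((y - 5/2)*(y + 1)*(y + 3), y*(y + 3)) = y + 3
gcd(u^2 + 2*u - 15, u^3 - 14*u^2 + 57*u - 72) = u - 3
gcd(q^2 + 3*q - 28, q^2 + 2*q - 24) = q - 4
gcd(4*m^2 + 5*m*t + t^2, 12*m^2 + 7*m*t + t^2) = 4*m + t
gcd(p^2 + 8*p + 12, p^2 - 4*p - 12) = p + 2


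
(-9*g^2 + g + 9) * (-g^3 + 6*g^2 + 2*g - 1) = 9*g^5 - 55*g^4 - 21*g^3 + 65*g^2 + 17*g - 9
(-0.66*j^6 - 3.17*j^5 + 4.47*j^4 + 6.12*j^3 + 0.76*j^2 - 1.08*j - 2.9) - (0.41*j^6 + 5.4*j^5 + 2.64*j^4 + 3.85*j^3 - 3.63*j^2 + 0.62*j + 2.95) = -1.07*j^6 - 8.57*j^5 + 1.83*j^4 + 2.27*j^3 + 4.39*j^2 - 1.7*j - 5.85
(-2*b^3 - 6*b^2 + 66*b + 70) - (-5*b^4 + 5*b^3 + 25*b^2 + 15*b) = 5*b^4 - 7*b^3 - 31*b^2 + 51*b + 70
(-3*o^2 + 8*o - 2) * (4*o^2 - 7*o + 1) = -12*o^4 + 53*o^3 - 67*o^2 + 22*o - 2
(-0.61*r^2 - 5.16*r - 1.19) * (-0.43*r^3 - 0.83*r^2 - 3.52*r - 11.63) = 0.2623*r^5 + 2.7251*r^4 + 6.9417*r^3 + 26.2452*r^2 + 64.1996*r + 13.8397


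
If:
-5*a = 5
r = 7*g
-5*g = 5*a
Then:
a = -1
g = 1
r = 7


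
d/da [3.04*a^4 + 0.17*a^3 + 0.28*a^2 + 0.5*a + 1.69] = 12.16*a^3 + 0.51*a^2 + 0.56*a + 0.5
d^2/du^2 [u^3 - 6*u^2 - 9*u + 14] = 6*u - 12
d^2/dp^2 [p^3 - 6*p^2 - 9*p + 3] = 6*p - 12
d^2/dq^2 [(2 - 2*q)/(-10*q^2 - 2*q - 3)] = 8*((4 - 15*q)*(10*q^2 + 2*q + 3) + 2*(q - 1)*(10*q + 1)^2)/(10*q^2 + 2*q + 3)^3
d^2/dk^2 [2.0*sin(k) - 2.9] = -2.0*sin(k)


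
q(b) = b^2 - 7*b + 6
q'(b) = 2*b - 7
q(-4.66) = 60.34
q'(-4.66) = -16.32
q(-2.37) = 28.21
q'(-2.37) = -11.74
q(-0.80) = 12.24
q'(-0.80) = -8.60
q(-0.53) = 9.99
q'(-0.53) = -8.06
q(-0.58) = 10.40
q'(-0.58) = -8.16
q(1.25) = -1.19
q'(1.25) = -4.50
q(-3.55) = 43.45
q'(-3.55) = -14.10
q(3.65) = -6.23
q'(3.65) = 0.30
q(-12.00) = 234.00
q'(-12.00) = -31.00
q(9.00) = 24.00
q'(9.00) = 11.00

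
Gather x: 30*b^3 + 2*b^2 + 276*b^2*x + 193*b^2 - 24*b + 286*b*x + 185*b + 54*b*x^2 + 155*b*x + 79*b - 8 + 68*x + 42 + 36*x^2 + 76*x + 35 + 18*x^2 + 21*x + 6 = 30*b^3 + 195*b^2 + 240*b + x^2*(54*b + 54) + x*(276*b^2 + 441*b + 165) + 75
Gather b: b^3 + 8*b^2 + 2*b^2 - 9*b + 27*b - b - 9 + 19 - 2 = b^3 + 10*b^2 + 17*b + 8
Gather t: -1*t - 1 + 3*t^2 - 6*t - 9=3*t^2 - 7*t - 10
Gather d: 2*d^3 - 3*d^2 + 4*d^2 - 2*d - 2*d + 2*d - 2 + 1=2*d^3 + d^2 - 2*d - 1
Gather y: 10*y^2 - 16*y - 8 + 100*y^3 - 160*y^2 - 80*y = 100*y^3 - 150*y^2 - 96*y - 8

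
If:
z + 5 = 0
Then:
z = -5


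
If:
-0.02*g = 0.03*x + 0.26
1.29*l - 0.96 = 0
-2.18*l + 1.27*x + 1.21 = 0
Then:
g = -13.49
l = 0.74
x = 0.32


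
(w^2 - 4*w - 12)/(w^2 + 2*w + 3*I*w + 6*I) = (w - 6)/(w + 3*I)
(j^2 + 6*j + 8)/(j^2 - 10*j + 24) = (j^2 + 6*j + 8)/(j^2 - 10*j + 24)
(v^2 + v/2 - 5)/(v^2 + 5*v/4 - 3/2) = 2*(2*v^2 + v - 10)/(4*v^2 + 5*v - 6)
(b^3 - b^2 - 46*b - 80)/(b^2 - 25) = (b^2 - 6*b - 16)/(b - 5)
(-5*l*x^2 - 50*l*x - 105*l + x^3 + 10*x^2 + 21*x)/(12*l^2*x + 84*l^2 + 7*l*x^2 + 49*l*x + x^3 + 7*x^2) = (-5*l*x - 15*l + x^2 + 3*x)/(12*l^2 + 7*l*x + x^2)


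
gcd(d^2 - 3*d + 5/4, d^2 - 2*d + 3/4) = d - 1/2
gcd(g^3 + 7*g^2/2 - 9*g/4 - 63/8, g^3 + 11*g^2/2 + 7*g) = g + 7/2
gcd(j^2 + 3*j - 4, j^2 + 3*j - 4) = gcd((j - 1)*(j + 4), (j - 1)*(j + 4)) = j^2 + 3*j - 4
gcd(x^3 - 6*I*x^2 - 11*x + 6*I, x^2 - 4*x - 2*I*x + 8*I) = x - 2*I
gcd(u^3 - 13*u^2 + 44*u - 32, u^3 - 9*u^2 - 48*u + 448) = u - 8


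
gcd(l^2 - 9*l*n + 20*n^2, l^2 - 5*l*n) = l - 5*n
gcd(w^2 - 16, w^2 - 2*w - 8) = w - 4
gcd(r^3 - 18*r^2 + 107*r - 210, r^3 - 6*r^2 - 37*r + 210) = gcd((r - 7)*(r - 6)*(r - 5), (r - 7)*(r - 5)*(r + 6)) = r^2 - 12*r + 35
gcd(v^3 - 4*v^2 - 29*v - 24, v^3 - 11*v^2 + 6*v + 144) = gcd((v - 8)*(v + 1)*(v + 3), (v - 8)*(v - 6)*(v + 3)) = v^2 - 5*v - 24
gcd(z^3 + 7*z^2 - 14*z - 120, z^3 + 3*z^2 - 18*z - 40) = z^2 + z - 20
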